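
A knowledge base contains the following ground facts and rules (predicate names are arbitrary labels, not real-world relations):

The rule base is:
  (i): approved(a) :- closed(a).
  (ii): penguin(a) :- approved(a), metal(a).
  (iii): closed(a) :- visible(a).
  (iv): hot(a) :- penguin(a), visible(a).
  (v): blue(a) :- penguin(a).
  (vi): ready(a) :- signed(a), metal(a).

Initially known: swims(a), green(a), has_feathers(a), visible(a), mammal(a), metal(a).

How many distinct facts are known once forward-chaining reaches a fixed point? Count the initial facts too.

[1] (iii) [closed(a) :- visible(a).]. ⇒ new: closed(a).
[2] (i) [approved(a) :- closed(a).]. ⇒ new: approved(a).
[3] (ii) [penguin(a) :- approved(a), metal(a).]. ⇒ new: penguin(a).
[4] (iv) [hot(a) :- penguin(a), visible(a).]; (v) [blue(a) :- penguin(a).]. ⇒ new: hot(a), blue(a).
Closure: {approved(a), blue(a), closed(a), green(a), has_feathers(a), hot(a), mammal(a), metal(a), penguin(a), swims(a), visible(a)} — 11 facts.

11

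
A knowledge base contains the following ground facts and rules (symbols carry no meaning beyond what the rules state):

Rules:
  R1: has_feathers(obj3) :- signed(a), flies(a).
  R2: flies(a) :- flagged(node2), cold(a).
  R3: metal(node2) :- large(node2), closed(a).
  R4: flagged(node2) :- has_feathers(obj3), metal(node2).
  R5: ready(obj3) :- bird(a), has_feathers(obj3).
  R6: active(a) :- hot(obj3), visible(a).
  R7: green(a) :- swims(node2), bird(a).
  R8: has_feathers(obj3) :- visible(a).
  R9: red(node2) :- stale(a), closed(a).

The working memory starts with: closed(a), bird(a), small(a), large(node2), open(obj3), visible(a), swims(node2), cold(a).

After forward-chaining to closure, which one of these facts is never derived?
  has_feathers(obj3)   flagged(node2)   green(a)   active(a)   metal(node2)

active(a)

Round 1 fires R3, R7, R8, giving metal(node2), green(a), has_feathers(obj3).
Round 2 fires R4, R5, giving flagged(node2), ready(obj3).
Round 3 fires R2, giving flies(a).
Derived: metal(node2) (round 1), has_feathers(obj3) (round 1), green(a) (round 1), flagged(node2) (round 2). active(a) never appears in any round.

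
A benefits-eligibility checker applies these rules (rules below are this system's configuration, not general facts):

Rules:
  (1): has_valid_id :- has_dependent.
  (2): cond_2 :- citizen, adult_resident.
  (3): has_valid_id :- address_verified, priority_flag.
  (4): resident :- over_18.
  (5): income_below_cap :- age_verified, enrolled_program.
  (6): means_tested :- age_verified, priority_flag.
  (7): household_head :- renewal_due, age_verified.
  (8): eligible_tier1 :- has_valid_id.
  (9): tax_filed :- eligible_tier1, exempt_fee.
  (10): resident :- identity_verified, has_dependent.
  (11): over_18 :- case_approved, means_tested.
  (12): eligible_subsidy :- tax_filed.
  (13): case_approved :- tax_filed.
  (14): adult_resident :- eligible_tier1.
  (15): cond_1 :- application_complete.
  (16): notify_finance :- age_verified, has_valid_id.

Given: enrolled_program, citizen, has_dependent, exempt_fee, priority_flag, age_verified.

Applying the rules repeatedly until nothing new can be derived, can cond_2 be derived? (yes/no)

[1] (1) [has_valid_id :- has_dependent.]; (5) [income_below_cap :- age_verified, enrolled_program.]; (6) [means_tested :- age_verified, priority_flag.]. ⇒ new: has_valid_id, income_below_cap, means_tested.
[2] (8) [eligible_tier1 :- has_valid_id.]; (16) [notify_finance :- age_verified, has_valid_id.]. ⇒ new: eligible_tier1, notify_finance.
[3] (9) [tax_filed :- eligible_tier1, exempt_fee.]; (14) [adult_resident :- eligible_tier1.]. ⇒ new: tax_filed, adult_resident.
[4] (2) [cond_2 :- citizen, adult_resident.]; (12) [eligible_subsidy :- tax_filed.]; (13) [case_approved :- tax_filed.]. ⇒ new: cond_2, eligible_subsidy, case_approved.
[5] (11) [over_18 :- case_approved, means_tested.]. ⇒ new: over_18.
[6] (4) [resident :- over_18.]. ⇒ new: resident.
cond_2 appears in round 4, so it is derivable.

yes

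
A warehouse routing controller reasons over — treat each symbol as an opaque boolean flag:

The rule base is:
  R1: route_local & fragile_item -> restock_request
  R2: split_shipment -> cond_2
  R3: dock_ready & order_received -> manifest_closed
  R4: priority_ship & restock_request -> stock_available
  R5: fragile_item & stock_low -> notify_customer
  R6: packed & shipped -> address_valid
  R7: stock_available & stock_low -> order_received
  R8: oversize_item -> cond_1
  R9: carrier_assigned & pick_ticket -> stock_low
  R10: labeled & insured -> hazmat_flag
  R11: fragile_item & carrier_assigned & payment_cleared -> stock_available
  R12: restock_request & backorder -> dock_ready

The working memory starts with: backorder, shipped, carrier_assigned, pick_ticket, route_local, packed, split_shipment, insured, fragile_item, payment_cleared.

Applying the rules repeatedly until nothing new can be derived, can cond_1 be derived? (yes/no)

Round 1 — R1, R2, R6, R9, R11, derive restock_request, cond_2, address_valid, stock_low, stock_available.
Round 2 — R5, R7, R12, derive notify_customer, order_received, dock_ready.
Round 3 — R3, derive manifest_closed.
Fixed point reached. cond_1 is concluded only by R8; R8 needs oversize_item (never derived).

no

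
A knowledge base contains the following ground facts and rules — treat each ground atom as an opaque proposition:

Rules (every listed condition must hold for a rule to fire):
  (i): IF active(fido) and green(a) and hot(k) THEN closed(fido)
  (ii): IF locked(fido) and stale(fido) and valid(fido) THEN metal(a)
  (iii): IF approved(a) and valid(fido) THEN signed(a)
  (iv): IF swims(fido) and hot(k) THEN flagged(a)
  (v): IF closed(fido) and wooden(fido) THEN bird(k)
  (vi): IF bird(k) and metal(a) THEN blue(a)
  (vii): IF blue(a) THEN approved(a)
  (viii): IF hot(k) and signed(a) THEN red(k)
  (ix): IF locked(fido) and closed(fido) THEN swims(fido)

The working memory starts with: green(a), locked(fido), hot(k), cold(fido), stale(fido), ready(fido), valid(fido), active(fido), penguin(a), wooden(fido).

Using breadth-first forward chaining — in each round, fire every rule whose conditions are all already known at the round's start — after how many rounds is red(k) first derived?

6

Round 1 — (i), (ii), derive closed(fido), metal(a).
Round 2 — (v), (ix), derive bird(k), swims(fido).
Round 3 — (iv), (vi), derive flagged(a), blue(a).
Round 4 — (vii), derive approved(a).
Round 5 — (iii), derive signed(a).
Round 6 — (viii), derive red(k).
red(k) first appears in round 6.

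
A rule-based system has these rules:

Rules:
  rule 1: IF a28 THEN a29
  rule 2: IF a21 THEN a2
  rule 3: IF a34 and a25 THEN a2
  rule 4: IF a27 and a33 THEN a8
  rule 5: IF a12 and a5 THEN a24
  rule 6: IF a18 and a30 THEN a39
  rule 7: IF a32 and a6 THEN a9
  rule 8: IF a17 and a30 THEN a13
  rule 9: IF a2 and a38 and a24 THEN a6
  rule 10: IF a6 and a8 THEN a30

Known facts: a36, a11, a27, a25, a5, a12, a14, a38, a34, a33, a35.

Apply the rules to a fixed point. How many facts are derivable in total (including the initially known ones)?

Round 1: rule 3 [IF a34 and a25 THEN a2]; rule 4 [IF a27 and a33 THEN a8]; rule 5 [IF a12 and a5 THEN a24]. New: a2, a8, a24.
Round 2: rule 9 [IF a2 and a38 and a24 THEN a6]. New: a6.
Round 3: rule 10 [IF a6 and a8 THEN a30]. New: a30.
Closure: {a11, a12, a14, a2, a24, a25, a27, a30, a33, a34, a35, a36, a38, a5, a6, a8} — 16 facts.

16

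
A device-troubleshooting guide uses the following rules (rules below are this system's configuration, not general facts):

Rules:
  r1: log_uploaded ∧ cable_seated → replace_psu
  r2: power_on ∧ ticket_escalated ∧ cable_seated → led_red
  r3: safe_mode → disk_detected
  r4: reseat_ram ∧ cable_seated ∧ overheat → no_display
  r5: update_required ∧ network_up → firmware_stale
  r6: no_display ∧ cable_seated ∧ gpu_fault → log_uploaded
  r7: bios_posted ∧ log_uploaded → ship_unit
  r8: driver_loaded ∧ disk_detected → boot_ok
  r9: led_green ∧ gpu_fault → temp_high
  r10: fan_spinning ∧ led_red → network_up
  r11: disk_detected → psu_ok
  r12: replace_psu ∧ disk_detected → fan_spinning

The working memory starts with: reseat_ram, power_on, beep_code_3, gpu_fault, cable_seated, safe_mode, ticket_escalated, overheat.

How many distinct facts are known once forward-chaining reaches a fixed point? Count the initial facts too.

16

Round 1 — r2, r3, r4, derive led_red, disk_detected, no_display.
Round 2 — r6, r11, derive log_uploaded, psu_ok.
Round 3 — r1, derive replace_psu.
Round 4 — r12, derive fan_spinning.
Round 5 — r10, derive network_up.
Closure: {beep_code_3, cable_seated, disk_detected, fan_spinning, gpu_fault, led_red, log_uploaded, network_up, no_display, overheat, power_on, psu_ok, replace_psu, reseat_ram, safe_mode, ticket_escalated} — 16 facts.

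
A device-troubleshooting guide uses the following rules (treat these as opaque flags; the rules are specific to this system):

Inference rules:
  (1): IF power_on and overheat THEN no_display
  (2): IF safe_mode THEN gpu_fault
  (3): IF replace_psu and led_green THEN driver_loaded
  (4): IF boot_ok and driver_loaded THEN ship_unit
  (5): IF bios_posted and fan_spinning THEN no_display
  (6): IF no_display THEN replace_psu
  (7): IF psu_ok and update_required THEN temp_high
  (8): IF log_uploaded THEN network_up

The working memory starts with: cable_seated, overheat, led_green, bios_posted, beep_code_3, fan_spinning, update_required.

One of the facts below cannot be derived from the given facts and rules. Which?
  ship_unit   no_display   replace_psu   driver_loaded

ship_unit

Round 1 — (5), derive no_display.
Round 2 — (6), derive replace_psu.
Round 3 — (3), derive driver_loaded.
Derived: no_display (round 1), replace_psu (round 2), driver_loaded (round 3). ship_unit never appears in any round.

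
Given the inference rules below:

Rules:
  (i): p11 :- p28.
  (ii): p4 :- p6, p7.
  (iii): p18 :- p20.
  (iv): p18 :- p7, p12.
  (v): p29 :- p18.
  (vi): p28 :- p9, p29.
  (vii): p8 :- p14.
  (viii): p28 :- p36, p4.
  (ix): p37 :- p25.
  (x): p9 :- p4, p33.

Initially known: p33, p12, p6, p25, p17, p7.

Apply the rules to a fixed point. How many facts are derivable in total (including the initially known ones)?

13

[1] (ii) [p4 :- p6, p7.]; (iv) [p18 :- p7, p12.]; (ix) [p37 :- p25.]. ⇒ new: p4, p18, p37.
[2] (v) [p29 :- p18.]; (x) [p9 :- p4, p33.]. ⇒ new: p29, p9.
[3] (vi) [p28 :- p9, p29.]. ⇒ new: p28.
[4] (i) [p11 :- p28.]. ⇒ new: p11.
Closure: {p11, p12, p17, p18, p25, p28, p29, p33, p37, p4, p6, p7, p9} — 13 facts.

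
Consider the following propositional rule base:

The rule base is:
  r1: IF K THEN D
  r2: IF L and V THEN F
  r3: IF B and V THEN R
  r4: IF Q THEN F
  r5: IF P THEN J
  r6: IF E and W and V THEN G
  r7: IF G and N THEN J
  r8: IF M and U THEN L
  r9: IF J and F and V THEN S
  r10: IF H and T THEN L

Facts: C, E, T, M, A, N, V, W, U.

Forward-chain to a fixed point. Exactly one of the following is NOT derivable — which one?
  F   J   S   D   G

D

[1] r6 [IF E and W and V THEN G]; r8 [IF M and U THEN L]. ⇒ new: G, L.
[2] r2 [IF L and V THEN F]; r7 [IF G and N THEN J]. ⇒ new: F, J.
[3] r9 [IF J and F and V THEN S]. ⇒ new: S.
Derived: F (round 2), J (round 2), G (round 1), S (round 3). D never appears in any round.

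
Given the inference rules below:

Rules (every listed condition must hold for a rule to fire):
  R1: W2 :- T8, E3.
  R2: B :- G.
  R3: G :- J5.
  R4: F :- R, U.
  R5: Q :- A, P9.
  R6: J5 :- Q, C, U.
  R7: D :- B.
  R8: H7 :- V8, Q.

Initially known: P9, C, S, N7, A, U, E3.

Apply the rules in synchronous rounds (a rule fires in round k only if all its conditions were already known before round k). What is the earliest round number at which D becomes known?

[1] R5 [Q :- A, P9.]. ⇒ new: Q.
[2] R6 [J5 :- Q, C, U.]. ⇒ new: J5.
[3] R3 [G :- J5.]. ⇒ new: G.
[4] R2 [B :- G.]. ⇒ new: B.
[5] R7 [D :- B.]. ⇒ new: D.
D first appears in round 5.

5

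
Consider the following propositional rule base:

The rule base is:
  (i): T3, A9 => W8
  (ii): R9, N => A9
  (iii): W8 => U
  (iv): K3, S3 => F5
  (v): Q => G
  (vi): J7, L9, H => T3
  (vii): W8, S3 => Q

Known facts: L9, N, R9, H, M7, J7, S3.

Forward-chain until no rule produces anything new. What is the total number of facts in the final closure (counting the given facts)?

13

[1] (ii) [R9, N => A9]; (vi) [J7, L9, H => T3]. ⇒ new: A9, T3.
[2] (i) [T3, A9 => W8]. ⇒ new: W8.
[3] (iii) [W8 => U]; (vii) [W8, S3 => Q]. ⇒ new: U, Q.
[4] (v) [Q => G]. ⇒ new: G.
Closure: {A9, G, H, J7, L9, M7, N, Q, R9, S3, T3, U, W8} — 13 facts.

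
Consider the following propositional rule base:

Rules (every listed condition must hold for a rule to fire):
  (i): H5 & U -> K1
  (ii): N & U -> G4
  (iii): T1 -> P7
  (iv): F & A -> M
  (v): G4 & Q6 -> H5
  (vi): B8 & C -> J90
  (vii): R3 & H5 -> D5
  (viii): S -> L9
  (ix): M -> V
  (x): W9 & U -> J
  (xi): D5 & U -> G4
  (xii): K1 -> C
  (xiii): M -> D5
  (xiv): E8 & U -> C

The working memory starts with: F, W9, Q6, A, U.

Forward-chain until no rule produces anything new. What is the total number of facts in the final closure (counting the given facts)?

13

Round 1: (iv) [F & A -> M]; (x) [W9 & U -> J]. New: M, J.
Round 2: (ix) [M -> V]; (xiii) [M -> D5]. New: V, D5.
Round 3: (xi) [D5 & U -> G4]. New: G4.
Round 4: (v) [G4 & Q6 -> H5]. New: H5.
Round 5: (i) [H5 & U -> K1]. New: K1.
Round 6: (xii) [K1 -> C]. New: C.
Closure: {A, C, D5, F, G4, H5, J, K1, M, Q6, U, V, W9} — 13 facts.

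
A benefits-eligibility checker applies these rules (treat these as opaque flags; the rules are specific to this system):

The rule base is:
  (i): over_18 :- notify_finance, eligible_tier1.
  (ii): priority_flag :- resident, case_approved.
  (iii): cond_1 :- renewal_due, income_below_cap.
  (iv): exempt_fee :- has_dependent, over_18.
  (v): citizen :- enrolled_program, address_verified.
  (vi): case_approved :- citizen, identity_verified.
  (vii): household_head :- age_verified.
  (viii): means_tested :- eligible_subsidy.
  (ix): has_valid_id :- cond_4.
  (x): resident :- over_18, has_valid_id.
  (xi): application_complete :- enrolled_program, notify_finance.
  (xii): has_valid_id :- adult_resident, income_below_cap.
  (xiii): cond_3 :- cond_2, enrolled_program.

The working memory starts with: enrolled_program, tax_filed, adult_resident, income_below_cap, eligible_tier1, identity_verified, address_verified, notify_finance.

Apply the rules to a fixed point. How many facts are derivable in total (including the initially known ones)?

Round 1 — (i), (v), (xi), (xii), derive over_18, citizen, application_complete, has_valid_id.
Round 2 — (vi), (x), derive case_approved, resident.
Round 3 — (ii), derive priority_flag.
Closure: {address_verified, adult_resident, application_complete, case_approved, citizen, eligible_tier1, enrolled_program, has_valid_id, identity_verified, income_below_cap, notify_finance, over_18, priority_flag, resident, tax_filed} — 15 facts.

15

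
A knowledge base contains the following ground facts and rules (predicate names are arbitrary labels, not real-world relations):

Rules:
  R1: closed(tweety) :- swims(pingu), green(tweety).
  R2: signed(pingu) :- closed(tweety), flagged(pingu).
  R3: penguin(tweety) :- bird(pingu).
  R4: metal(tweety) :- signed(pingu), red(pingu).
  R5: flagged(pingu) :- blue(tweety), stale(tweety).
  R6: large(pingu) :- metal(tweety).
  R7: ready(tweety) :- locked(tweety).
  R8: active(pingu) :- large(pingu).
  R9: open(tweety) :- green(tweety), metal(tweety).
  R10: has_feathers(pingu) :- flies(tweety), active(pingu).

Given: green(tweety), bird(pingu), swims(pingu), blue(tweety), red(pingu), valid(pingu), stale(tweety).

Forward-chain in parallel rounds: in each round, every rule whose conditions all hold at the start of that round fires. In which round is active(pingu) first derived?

5

Round 1 — R1, R3, R5, derive closed(tweety), penguin(tweety), flagged(pingu).
Round 2 — R2, derive signed(pingu).
Round 3 — R4, derive metal(tweety).
Round 4 — R6, R9, derive large(pingu), open(tweety).
Round 5 — R8, derive active(pingu).
active(pingu) first appears in round 5.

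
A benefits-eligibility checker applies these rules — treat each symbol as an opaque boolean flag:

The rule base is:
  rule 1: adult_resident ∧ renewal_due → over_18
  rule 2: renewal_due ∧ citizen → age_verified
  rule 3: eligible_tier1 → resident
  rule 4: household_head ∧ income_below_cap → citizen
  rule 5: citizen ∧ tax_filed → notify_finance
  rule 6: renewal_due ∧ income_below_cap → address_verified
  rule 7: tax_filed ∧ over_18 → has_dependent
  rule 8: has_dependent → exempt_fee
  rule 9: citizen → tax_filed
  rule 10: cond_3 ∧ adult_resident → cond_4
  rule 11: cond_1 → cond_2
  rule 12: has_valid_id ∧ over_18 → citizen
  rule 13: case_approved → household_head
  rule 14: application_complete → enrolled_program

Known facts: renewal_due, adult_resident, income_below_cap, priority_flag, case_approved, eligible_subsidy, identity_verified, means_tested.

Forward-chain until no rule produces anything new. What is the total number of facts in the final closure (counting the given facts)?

17

Round 1 — rule 1, rule 6, rule 13, derive over_18, address_verified, household_head.
Round 2 — rule 4, derive citizen.
Round 3 — rule 2, rule 9, derive age_verified, tax_filed.
Round 4 — rule 5, rule 7, derive notify_finance, has_dependent.
Round 5 — rule 8, derive exempt_fee.
Closure: {address_verified, adult_resident, age_verified, case_approved, citizen, eligible_subsidy, exempt_fee, has_dependent, household_head, identity_verified, income_below_cap, means_tested, notify_finance, over_18, priority_flag, renewal_due, tax_filed} — 17 facts.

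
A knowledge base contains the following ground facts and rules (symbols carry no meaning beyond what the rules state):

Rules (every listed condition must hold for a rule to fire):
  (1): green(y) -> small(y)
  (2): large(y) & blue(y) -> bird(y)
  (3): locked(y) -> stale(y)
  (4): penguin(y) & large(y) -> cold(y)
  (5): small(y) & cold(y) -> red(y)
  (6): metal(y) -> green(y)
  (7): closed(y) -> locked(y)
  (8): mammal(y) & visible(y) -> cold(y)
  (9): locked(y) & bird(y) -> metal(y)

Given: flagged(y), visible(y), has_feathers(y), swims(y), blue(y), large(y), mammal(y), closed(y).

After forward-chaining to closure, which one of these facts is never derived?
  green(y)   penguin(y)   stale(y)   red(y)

penguin(y)

Round 1: (2) [large(y) & blue(y) -> bird(y)]; (7) [closed(y) -> locked(y)]; (8) [mammal(y) & visible(y) -> cold(y)]. New: bird(y), locked(y), cold(y).
Round 2: (3) [locked(y) -> stale(y)]; (9) [locked(y) & bird(y) -> metal(y)]. New: stale(y), metal(y).
Round 3: (6) [metal(y) -> green(y)]. New: green(y).
Round 4: (1) [green(y) -> small(y)]. New: small(y).
Round 5: (5) [small(y) & cold(y) -> red(y)]. New: red(y).
Derived: stale(y) (round 2), red(y) (round 5), green(y) (round 3). penguin(y) never appears in any round.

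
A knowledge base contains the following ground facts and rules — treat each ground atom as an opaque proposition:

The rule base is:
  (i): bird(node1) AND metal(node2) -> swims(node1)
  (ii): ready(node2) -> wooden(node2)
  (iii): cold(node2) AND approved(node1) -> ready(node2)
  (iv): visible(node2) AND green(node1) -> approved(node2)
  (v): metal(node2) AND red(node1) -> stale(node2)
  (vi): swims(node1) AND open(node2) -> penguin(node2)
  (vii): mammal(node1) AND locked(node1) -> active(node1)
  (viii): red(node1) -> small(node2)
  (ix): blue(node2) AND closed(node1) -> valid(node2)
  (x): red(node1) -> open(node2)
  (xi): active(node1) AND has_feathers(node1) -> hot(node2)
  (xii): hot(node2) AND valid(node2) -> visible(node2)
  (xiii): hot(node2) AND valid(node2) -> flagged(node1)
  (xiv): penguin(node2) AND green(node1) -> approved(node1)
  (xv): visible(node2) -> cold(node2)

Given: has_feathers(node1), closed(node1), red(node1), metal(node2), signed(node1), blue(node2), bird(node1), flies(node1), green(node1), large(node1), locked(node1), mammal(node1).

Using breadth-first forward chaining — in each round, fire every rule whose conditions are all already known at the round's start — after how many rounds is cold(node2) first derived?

4

Round 1 fires (i), (v), (vii), (viii), (ix), (x), giving swims(node1), stale(node2), active(node1), small(node2), valid(node2), open(node2).
Round 2 fires (vi), (xi), giving penguin(node2), hot(node2).
Round 3 fires (xii), (xiii), (xiv), giving visible(node2), flagged(node1), approved(node1).
Round 4 fires (iv), (xv), giving approved(node2), cold(node2).
cold(node2) first appears in round 4.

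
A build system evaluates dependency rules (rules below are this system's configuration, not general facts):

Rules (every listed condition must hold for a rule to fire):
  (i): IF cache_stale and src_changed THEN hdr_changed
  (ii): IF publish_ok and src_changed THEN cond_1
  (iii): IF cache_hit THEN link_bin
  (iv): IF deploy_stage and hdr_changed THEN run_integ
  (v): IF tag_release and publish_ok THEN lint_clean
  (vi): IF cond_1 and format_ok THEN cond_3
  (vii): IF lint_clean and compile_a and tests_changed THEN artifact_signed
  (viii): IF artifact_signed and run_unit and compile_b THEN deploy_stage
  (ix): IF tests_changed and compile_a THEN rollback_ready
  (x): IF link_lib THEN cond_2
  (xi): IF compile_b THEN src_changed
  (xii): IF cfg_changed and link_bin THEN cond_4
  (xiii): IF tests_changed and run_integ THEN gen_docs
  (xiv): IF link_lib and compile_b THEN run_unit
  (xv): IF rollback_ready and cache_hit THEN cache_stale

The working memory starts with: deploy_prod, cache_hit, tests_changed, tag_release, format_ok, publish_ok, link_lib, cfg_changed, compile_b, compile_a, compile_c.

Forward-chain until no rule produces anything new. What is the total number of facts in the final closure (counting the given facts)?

Round 1: (iii) [IF cache_hit THEN link_bin]; (v) [IF tag_release and publish_ok THEN lint_clean]; (ix) [IF tests_changed and compile_a THEN rollback_ready]; (x) [IF link_lib THEN cond_2]; (xi) [IF compile_b THEN src_changed]; (xiv) [IF link_lib and compile_b THEN run_unit]. New: link_bin, lint_clean, rollback_ready, cond_2, src_changed, run_unit.
Round 2: (ii) [IF publish_ok and src_changed THEN cond_1]; (vii) [IF lint_clean and compile_a and tests_changed THEN artifact_signed]; (xii) [IF cfg_changed and link_bin THEN cond_4]; (xv) [IF rollback_ready and cache_hit THEN cache_stale]. New: cond_1, artifact_signed, cond_4, cache_stale.
Round 3: (i) [IF cache_stale and src_changed THEN hdr_changed]; (vi) [IF cond_1 and format_ok THEN cond_3]; (viii) [IF artifact_signed and run_unit and compile_b THEN deploy_stage]. New: hdr_changed, cond_3, deploy_stage.
Round 4: (iv) [IF deploy_stage and hdr_changed THEN run_integ]. New: run_integ.
Round 5: (xiii) [IF tests_changed and run_integ THEN gen_docs]. New: gen_docs.
Closure: {artifact_signed, cache_hit, cache_stale, cfg_changed, compile_a, compile_b, compile_c, cond_1, cond_2, cond_3, cond_4, deploy_prod, deploy_stage, format_ok, gen_docs, hdr_changed, link_bin, link_lib, lint_clean, publish_ok, rollback_ready, run_integ, run_unit, src_changed, tag_release, tests_changed} — 26 facts.

26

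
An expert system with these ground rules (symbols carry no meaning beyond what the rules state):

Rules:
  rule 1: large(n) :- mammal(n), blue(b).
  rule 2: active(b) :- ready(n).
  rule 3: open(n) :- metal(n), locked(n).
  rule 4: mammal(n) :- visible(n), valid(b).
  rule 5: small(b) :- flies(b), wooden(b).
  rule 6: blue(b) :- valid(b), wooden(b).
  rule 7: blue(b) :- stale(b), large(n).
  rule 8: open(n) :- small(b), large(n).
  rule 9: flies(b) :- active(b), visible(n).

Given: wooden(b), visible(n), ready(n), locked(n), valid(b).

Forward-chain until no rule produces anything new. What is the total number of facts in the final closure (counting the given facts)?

12

Round 1 — rule 2, rule 4, rule 6, derive active(b), mammal(n), blue(b).
Round 2 — rule 1, rule 9, derive large(n), flies(b).
Round 3 — rule 5, derive small(b).
Round 4 — rule 8, derive open(n).
Closure: {active(b), blue(b), flies(b), large(n), locked(n), mammal(n), open(n), ready(n), small(b), valid(b), visible(n), wooden(b)} — 12 facts.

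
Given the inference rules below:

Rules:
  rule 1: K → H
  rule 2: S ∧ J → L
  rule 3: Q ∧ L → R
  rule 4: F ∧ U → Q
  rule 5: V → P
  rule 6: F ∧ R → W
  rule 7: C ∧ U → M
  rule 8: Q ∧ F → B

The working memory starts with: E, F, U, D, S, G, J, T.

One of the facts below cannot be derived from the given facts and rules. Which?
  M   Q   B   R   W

M

Round 1: rule 2 [S ∧ J → L]; rule 4 [F ∧ U → Q]. New: L, Q.
Round 2: rule 3 [Q ∧ L → R]; rule 8 [Q ∧ F → B]. New: R, B.
Round 3: rule 6 [F ∧ R → W]. New: W.
Derived: W (round 3), R (round 2), Q (round 1), B (round 2). M never appears in any round.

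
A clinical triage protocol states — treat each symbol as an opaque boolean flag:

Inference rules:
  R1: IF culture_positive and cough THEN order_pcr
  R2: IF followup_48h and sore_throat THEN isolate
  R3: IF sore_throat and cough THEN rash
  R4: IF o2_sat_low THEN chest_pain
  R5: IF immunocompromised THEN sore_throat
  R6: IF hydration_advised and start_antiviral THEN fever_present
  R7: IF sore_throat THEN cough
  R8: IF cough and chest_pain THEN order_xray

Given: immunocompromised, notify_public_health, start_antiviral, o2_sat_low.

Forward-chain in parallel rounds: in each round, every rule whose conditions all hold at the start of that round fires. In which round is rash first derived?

[1] R4 [IF o2_sat_low THEN chest_pain]; R5 [IF immunocompromised THEN sore_throat]. ⇒ new: chest_pain, sore_throat.
[2] R7 [IF sore_throat THEN cough]. ⇒ new: cough.
[3] R3 [IF sore_throat and cough THEN rash]; R8 [IF cough and chest_pain THEN order_xray]. ⇒ new: rash, order_xray.
rash first appears in round 3.

3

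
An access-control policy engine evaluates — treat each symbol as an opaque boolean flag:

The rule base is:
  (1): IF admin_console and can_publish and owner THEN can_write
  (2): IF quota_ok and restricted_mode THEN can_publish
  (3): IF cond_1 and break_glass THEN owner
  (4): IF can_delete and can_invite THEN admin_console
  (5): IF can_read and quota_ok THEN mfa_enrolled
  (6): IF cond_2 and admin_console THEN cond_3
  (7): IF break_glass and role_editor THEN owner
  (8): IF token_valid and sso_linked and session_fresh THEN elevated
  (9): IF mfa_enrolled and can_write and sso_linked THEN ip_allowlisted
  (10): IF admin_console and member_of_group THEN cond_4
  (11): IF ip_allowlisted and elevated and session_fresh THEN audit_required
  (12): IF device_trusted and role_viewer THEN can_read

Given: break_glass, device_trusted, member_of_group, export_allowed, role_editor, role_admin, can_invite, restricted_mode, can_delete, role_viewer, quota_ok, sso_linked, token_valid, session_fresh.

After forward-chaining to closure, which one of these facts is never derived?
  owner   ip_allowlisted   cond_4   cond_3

cond_3

Round 1: (2) [IF quota_ok and restricted_mode THEN can_publish]; (4) [IF can_delete and can_invite THEN admin_console]; (7) [IF break_glass and role_editor THEN owner]; (8) [IF token_valid and sso_linked and session_fresh THEN elevated]; (12) [IF device_trusted and role_viewer THEN can_read]. New: can_publish, admin_console, owner, elevated, can_read.
Round 2: (1) [IF admin_console and can_publish and owner THEN can_write]; (5) [IF can_read and quota_ok THEN mfa_enrolled]; (10) [IF admin_console and member_of_group THEN cond_4]. New: can_write, mfa_enrolled, cond_4.
Round 3: (9) [IF mfa_enrolled and can_write and sso_linked THEN ip_allowlisted]. New: ip_allowlisted.
Round 4: (11) [IF ip_allowlisted and elevated and session_fresh THEN audit_required]. New: audit_required.
Derived: cond_4 (round 2), owner (round 1), ip_allowlisted (round 3). cond_3 never appears in any round.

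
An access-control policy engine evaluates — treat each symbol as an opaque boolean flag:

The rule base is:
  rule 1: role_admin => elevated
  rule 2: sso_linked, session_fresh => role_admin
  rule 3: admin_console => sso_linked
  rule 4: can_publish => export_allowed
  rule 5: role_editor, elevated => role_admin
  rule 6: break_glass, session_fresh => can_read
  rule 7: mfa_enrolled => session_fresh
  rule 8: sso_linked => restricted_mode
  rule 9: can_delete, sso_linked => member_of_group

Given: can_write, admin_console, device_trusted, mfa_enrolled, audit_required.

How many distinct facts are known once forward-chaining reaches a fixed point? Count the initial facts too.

Round 1 — rule 3, rule 7, derive sso_linked, session_fresh.
Round 2 — rule 2, rule 8, derive role_admin, restricted_mode.
Round 3 — rule 1, derive elevated.
Closure: {admin_console, audit_required, can_write, device_trusted, elevated, mfa_enrolled, restricted_mode, role_admin, session_fresh, sso_linked} — 10 facts.

10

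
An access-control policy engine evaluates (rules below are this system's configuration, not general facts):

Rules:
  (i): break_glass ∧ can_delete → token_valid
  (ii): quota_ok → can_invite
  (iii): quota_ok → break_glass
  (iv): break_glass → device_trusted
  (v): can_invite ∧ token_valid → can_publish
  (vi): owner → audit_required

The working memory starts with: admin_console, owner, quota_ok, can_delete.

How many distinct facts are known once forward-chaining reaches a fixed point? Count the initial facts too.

[1] (ii) [quota_ok → can_invite]; (iii) [quota_ok → break_glass]; (vi) [owner → audit_required]. ⇒ new: can_invite, break_glass, audit_required.
[2] (i) [break_glass ∧ can_delete → token_valid]; (iv) [break_glass → device_trusted]. ⇒ new: token_valid, device_trusted.
[3] (v) [can_invite ∧ token_valid → can_publish]. ⇒ new: can_publish.
Closure: {admin_console, audit_required, break_glass, can_delete, can_invite, can_publish, device_trusted, owner, quota_ok, token_valid} — 10 facts.

10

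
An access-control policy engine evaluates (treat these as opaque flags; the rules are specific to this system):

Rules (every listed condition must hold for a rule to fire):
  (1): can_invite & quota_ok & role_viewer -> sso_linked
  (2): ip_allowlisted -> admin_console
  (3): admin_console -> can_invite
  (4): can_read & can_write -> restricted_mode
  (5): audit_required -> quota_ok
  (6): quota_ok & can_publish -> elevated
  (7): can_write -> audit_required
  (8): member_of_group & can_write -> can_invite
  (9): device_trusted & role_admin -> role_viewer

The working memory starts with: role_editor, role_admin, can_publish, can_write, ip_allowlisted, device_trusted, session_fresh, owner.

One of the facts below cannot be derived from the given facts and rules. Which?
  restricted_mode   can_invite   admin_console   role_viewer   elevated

restricted_mode

Round 1: (2) [ip_allowlisted -> admin_console]; (7) [can_write -> audit_required]; (9) [device_trusted & role_admin -> role_viewer]. Adds admin_console, audit_required, role_viewer.
Round 2: (3) [admin_console -> can_invite]; (5) [audit_required -> quota_ok]. Adds can_invite, quota_ok.
Round 3: (1) [can_invite & quota_ok & role_viewer -> sso_linked]; (6) [quota_ok & can_publish -> elevated]. Adds sso_linked, elevated.
Derived: can_invite (round 2), admin_console (round 1), elevated (round 3), role_viewer (round 1). restricted_mode never appears in any round.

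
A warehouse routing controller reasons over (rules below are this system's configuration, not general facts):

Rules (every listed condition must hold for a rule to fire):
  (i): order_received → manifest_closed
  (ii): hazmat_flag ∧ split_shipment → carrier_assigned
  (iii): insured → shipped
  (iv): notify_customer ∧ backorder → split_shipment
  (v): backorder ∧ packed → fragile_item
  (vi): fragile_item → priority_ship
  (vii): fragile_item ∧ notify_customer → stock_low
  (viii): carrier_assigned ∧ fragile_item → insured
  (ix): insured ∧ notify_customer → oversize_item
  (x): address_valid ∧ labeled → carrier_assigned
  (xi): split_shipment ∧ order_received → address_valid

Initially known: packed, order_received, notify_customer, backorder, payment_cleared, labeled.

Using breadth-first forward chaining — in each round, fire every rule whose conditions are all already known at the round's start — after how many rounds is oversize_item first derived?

5

Round 1: (i) [order_received → manifest_closed]; (iv) [notify_customer ∧ backorder → split_shipment]; (v) [backorder ∧ packed → fragile_item]. Adds manifest_closed, split_shipment, fragile_item.
Round 2: (vi) [fragile_item → priority_ship]; (vii) [fragile_item ∧ notify_customer → stock_low]; (xi) [split_shipment ∧ order_received → address_valid]. Adds priority_ship, stock_low, address_valid.
Round 3: (x) [address_valid ∧ labeled → carrier_assigned]. Adds carrier_assigned.
Round 4: (viii) [carrier_assigned ∧ fragile_item → insured]. Adds insured.
Round 5: (iii) [insured → shipped]; (ix) [insured ∧ notify_customer → oversize_item]. Adds shipped, oversize_item.
oversize_item first appears in round 5.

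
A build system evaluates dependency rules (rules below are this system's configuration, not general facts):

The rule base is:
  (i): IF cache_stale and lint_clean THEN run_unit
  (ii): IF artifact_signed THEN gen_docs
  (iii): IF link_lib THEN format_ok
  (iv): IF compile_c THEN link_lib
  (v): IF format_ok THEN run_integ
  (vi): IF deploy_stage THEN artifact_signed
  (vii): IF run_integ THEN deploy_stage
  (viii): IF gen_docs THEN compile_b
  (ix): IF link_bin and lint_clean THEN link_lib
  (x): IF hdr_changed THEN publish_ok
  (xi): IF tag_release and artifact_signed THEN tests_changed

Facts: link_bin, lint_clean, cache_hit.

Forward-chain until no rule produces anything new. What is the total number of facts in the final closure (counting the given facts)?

10

Round 1: (ix) [IF link_bin and lint_clean THEN link_lib]. Adds link_lib.
Round 2: (iii) [IF link_lib THEN format_ok]. Adds format_ok.
Round 3: (v) [IF format_ok THEN run_integ]. Adds run_integ.
Round 4: (vii) [IF run_integ THEN deploy_stage]. Adds deploy_stage.
Round 5: (vi) [IF deploy_stage THEN artifact_signed]. Adds artifact_signed.
Round 6: (ii) [IF artifact_signed THEN gen_docs]. Adds gen_docs.
Round 7: (viii) [IF gen_docs THEN compile_b]. Adds compile_b.
Closure: {artifact_signed, cache_hit, compile_b, deploy_stage, format_ok, gen_docs, link_bin, link_lib, lint_clean, run_integ} — 10 facts.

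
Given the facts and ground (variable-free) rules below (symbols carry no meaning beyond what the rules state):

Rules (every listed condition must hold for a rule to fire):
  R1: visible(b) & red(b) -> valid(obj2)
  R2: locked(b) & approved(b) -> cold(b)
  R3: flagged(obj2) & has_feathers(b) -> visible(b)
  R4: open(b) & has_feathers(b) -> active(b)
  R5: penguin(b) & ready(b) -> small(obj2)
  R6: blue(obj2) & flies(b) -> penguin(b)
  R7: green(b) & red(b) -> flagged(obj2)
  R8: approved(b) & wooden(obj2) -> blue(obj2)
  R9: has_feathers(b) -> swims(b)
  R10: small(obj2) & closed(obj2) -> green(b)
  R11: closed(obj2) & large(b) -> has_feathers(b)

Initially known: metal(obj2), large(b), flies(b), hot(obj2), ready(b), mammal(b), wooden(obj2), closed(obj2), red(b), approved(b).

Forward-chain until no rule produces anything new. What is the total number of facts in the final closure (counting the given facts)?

Round 1 — R8, R11, derive blue(obj2), has_feathers(b).
Round 2 — R6, R9, derive penguin(b), swims(b).
Round 3 — R5, derive small(obj2).
Round 4 — R10, derive green(b).
Round 5 — R7, derive flagged(obj2).
Round 6 — R3, derive visible(b).
Round 7 — R1, derive valid(obj2).
Closure: {approved(b), blue(obj2), closed(obj2), flagged(obj2), flies(b), green(b), has_feathers(b), hot(obj2), large(b), mammal(b), metal(obj2), penguin(b), ready(b), red(b), small(obj2), swims(b), valid(obj2), visible(b), wooden(obj2)} — 19 facts.

19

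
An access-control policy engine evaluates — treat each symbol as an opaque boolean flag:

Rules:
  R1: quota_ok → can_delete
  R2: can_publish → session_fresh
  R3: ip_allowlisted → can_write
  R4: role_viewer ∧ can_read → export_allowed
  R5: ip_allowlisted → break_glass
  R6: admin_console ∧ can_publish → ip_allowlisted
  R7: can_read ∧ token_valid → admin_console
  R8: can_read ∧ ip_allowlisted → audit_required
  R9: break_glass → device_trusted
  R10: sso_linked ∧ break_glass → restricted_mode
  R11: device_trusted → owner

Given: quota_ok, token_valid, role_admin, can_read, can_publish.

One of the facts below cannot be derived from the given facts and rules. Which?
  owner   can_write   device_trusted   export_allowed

export_allowed

Round 1 fires R1, R2, R7, giving can_delete, session_fresh, admin_console.
Round 2 fires R6, giving ip_allowlisted.
Round 3 fires R3, R5, R8, giving can_write, break_glass, audit_required.
Round 4 fires R9, giving device_trusted.
Round 5 fires R11, giving owner.
Derived: device_trusted (round 4), owner (round 5), can_write (round 3). export_allowed never appears in any round.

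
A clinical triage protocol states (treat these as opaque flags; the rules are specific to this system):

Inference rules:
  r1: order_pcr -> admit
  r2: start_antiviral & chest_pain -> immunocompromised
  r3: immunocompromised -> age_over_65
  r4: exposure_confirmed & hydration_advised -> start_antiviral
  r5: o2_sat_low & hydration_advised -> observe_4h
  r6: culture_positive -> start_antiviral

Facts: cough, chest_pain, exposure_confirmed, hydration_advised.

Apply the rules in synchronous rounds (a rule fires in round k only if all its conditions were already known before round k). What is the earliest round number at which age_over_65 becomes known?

3

Round 1 — r4, derive start_antiviral.
Round 2 — r2, derive immunocompromised.
Round 3 — r3, derive age_over_65.
age_over_65 first appears in round 3.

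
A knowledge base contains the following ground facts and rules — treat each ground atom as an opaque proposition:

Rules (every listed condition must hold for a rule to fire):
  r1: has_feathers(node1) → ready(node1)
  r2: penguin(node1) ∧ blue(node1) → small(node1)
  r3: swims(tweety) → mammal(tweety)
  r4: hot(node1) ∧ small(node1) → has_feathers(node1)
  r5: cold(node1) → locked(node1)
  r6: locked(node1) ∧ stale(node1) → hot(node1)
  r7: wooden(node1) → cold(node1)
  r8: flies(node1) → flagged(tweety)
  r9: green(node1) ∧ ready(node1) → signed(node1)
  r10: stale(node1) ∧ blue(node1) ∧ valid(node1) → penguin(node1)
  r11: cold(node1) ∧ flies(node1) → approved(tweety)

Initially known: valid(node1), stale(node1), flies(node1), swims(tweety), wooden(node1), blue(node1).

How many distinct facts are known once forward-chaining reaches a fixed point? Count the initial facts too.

Round 1: r3 [swims(tweety) → mammal(tweety)]; r7 [wooden(node1) → cold(node1)]; r8 [flies(node1) → flagged(tweety)]; r10 [stale(node1) ∧ blue(node1) ∧ valid(node1) → penguin(node1)]. New: mammal(tweety), cold(node1), flagged(tweety), penguin(node1).
Round 2: r2 [penguin(node1) ∧ blue(node1) → small(node1)]; r5 [cold(node1) → locked(node1)]; r11 [cold(node1) ∧ flies(node1) → approved(tweety)]. New: small(node1), locked(node1), approved(tweety).
Round 3: r6 [locked(node1) ∧ stale(node1) → hot(node1)]. New: hot(node1).
Round 4: r4 [hot(node1) ∧ small(node1) → has_feathers(node1)]. New: has_feathers(node1).
Round 5: r1 [has_feathers(node1) → ready(node1)]. New: ready(node1).
Closure: {approved(tweety), blue(node1), cold(node1), flagged(tweety), flies(node1), has_feathers(node1), hot(node1), locked(node1), mammal(tweety), penguin(node1), ready(node1), small(node1), stale(node1), swims(tweety), valid(node1), wooden(node1)} — 16 facts.

16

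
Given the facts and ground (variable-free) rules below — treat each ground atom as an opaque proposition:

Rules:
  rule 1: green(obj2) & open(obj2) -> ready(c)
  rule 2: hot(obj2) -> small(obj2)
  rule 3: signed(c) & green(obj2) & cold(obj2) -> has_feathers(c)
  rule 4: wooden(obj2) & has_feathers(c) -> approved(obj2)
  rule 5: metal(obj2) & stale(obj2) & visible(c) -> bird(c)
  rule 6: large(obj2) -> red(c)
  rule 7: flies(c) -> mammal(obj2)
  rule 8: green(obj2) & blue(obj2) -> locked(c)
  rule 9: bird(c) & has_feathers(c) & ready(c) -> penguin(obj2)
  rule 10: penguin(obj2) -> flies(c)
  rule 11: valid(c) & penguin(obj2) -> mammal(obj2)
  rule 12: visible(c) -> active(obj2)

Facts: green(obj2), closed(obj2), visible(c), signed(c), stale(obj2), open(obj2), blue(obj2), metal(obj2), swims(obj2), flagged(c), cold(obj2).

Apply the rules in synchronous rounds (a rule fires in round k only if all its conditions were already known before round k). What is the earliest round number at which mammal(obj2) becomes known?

4

[1] rule 1 [green(obj2) & open(obj2) -> ready(c)]; rule 3 [signed(c) & green(obj2) & cold(obj2) -> has_feathers(c)]; rule 5 [metal(obj2) & stale(obj2) & visible(c) -> bird(c)]; rule 8 [green(obj2) & blue(obj2) -> locked(c)]; rule 12 [visible(c) -> active(obj2)]. ⇒ new: ready(c), has_feathers(c), bird(c), locked(c), active(obj2).
[2] rule 9 [bird(c) & has_feathers(c) & ready(c) -> penguin(obj2)]. ⇒ new: penguin(obj2).
[3] rule 10 [penguin(obj2) -> flies(c)]. ⇒ new: flies(c).
[4] rule 7 [flies(c) -> mammal(obj2)]. ⇒ new: mammal(obj2).
mammal(obj2) first appears in round 4.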